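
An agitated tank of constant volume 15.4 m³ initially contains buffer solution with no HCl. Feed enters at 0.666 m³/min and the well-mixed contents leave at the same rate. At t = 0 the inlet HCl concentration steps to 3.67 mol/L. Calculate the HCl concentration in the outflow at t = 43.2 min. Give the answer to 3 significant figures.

3.10 mol/L

Transient balance on the dissolved component: V dC/dt = Q(C_in − C).
Time constant τ = V/Q = 15.4/0.666 = 23.123 min.
C approaches C_in exponentially: C(t) = C_in + (C₀ − C_in) e^(−t/τ).
C(43.2) = 3.67 + (0 − 3.67)·e^(−43.2/23.123) = 3.67 + (-3.6700)·0.15439 = 3.1034 mol/L.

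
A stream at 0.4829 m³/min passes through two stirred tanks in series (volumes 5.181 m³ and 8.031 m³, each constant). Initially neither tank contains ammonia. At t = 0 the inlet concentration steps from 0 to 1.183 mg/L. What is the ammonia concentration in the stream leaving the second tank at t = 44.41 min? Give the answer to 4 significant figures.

Species balance on tank i: dCᵢ/dt = (Cᵢ₋₁ − Cᵢ)/τᵢ with τᵢ = Vᵢ/Q.
τ₁ = 5.181/0.4829 = 10.7289 min; τ₂ = 8.031/0.4829 = 16.6308 min.
Solving the cascade with C₁(0)=C₂(0)=0 gives C₂(t) = C_in[1 − (τ₁ e^(−t/τ₁) − τ₂ e^(−t/τ₂))/(τ₁ − τ₂)].
At t = 44.41: e^(−t/τ₁) = 0.0159344, e^(−t/τ₂) = 0.0692279.
C₂ = 1.183·[1 − (10.7289·0.0159344 − 16.6308·0.0692279)/(-5.90184)] = 1.183·0.833890 = 0.986492 mg/L.

0.9865 mg/L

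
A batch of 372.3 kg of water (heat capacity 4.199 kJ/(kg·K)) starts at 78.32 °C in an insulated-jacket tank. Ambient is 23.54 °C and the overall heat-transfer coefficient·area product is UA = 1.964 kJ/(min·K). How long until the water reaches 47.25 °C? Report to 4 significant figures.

666.6 min

Lumped-capacitance energy balance: M c_p dT/dt = UA(T_amb − T).
τ = M c_p/UA = 795.971 min; T_ss = T_amb = 23.5400 °C.
T(t) = T_ss + (T₀ − T_ss)e^(−t/τ); set T = 47.25:
t = −τ ln[(T − T_ss)/(T₀ − T_ss)] = −795.971 · ln(0.432822) = 666.569 min.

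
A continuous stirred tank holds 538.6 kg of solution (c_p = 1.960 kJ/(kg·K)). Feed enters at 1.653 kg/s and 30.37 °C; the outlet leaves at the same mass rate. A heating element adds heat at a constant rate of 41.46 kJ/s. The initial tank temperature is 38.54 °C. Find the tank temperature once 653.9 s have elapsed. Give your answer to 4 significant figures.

42.54 °C

M c_p dT/dt = ṁ c_p (T_in − T) + Q̇.
τ = M/ṁ = 325.832 s; T_ss = T_in + Q̇/(ṁ c_p) = 30.37 + 41.46/(1.653·1.960) = 43.1668 °C.
T approaches T_ss exponentially: T(t) = T_ss + (T₀ − T_ss) e^(−t/τ).
T(653.9) = 43.1668 + (-4.62677)·e^(−653.9/325.832) = 43.1668 + (-4.62677)·0.134410 = 42.5449 °C.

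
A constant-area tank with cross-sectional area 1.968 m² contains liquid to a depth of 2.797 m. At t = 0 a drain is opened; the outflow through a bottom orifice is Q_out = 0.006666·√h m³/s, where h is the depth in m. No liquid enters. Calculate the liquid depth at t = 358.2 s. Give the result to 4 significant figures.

1.136 m

A dh/dt = −Q_out = −0.006666 √h.
∫ h^(−1/2) dh = −(0.006666/A) ∫ dt, giving 2√h = 2√h₀ − (0.006666/A) t.
√h = √2.797 − 0.006666·358.2/(2·1.968) = 1.67242 − 0.606647 = 1.06578.
h = 1.06578² = 1.13588 m.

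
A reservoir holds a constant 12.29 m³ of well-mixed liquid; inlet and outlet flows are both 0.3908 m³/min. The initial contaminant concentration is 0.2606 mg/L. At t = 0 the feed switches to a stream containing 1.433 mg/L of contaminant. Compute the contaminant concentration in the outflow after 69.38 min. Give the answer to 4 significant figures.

Mass balance on the solute (V constant): V dC/dt = Q(C_in − C).
Time constant τ = V/Q = 12.29/0.3908 = 31.4483 min.
C approaches C_in exponentially: C(t) = C_in + (C₀ − C_in) e^(−t/τ).
C(69.38) = 1.433 + (0.2606 − 1.433)·e^(−69.38/31.4483) = 1.433 + (-1.17240)·0.110123 = 1.30389 mg/L.

1.304 mg/L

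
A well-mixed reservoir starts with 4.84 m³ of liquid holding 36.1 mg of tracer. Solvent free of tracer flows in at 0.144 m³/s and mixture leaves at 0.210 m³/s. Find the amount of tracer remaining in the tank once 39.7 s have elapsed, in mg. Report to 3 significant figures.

Let m(t) be the amount of tracer. Volume: V(t) = V₀ + (Q_in − Q_out) t = 4.84 − 0.066000 t; V(39.7) = 2.2198 m³.
Species balance (pure solvent in): dm/dt = −Q_out · m/V(t).
dm/m = −Q_out dt/(V₀ − 0.066000 t); integrating gives ln(m/m₀) = −(Q_out/(Q_in−Q_out)) ln(V/V₀).
m = m₀ (V₀/V)^(Q_out/(Q_in−Q_out)) = 36.1 × (4.84/2.2198)^(-3.1818) = 3.0225 mg.

3.02 mg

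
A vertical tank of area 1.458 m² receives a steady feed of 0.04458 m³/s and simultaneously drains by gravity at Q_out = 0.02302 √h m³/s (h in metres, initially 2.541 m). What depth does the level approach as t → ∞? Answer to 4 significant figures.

3.750 m

Level balance: A dh/dt = 0.04458 − 0.02302 √h. Setting dh/dt = 0:
Q_in = 0.02302 √h_ss ⇒ √h_ss = 0.04458/0.02302 = 1.93658.
h_ss = 1.93658² = 3.75033 m. (Since h₀ = 2.541 m < h_ss, the level will rise toward this value.)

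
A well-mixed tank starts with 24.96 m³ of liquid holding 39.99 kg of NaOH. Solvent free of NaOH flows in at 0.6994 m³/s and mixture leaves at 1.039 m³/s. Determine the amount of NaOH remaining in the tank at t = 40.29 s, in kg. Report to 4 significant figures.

3.518 kg

Let m(t) be the amount of NaOH. Volume: V(t) = V₀ + (Q_in − Q_out) t = 24.96 − 0.339600 t; V(40.29) = 11.2775 m³.
Species balance (pure solvent in): dm/dt = −Q_out · m/V(t).
dm/m = −Q_out dt/(V₀ − 0.339600 t); integrating gives ln(m/m₀) = −(Q_out/(Q_in−Q_out)) ln(V/V₀).
m = m₀ (V₀/V)^(Q_out/(Q_in−Q_out)) = 39.99 × (24.96/11.2775)^(-3.05948) = 3.51832 kg.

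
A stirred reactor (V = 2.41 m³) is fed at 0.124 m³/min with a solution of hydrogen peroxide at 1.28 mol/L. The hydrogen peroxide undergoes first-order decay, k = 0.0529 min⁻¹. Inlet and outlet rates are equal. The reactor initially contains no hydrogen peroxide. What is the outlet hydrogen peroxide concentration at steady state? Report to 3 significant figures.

V dC/dt = Q(C_in − C) − k V C.
At steady state: 0 = Q C_in − (Q + kV) C_ss, so C_ss = Q C_in/(Q + kV).
C_ss = 0.124·1.28/(0.124 + 0.0529·2.41) = 0.15872/0.25149 = 0.63112 mol/L.

0.631 mol/L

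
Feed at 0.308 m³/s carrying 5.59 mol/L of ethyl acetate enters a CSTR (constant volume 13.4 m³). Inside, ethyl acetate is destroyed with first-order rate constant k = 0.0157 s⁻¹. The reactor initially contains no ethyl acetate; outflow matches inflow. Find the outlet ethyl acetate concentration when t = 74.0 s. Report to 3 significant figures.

3.13 mol/L

V dC/dt = Q(C_in − C) − k V C.
This is linear with rate a = Q/V + k = 0.038685 s⁻¹.
C_ss = Q C_in/(Q + kV) = 3.3213 mol/L; C(t) = C_ss + (C₀ − C_ss) e^(−a t).
C(74.0) = 3.3213 + (-3.3213)·e^(−0.038685·74.0) = 3.3213 + (-3.3213)·0.057115 = 3.1316 mol/L.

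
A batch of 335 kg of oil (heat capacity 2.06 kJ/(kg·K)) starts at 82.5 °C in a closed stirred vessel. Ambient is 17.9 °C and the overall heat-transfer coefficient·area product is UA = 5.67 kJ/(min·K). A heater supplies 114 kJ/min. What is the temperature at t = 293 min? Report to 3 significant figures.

Lumped-capacitance energy balance: M c_p dT/dt = UA(T_amb − T) + Q̇.
dT/dt = (T_ss − T)/τ with T_ss = T_amb + Q̇/UA = 17.9 + 114/5.67 = 38.006 °C, τ = M c_p/UA = 335·2.06/5.67 = 121.71 min.
Integrating: T(t) = T_ss + (T₀ − T_ss) e^(−t/τ).
T(293) = 38.006 + (44.494)·0.090054 = 42.013 °C.

42.0 °C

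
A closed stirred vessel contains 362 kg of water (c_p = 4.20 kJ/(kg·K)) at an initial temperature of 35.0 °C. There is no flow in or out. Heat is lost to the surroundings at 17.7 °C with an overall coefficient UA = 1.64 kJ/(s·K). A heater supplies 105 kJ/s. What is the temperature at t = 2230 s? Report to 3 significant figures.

M c_p dT/dt = −UA(T − T_amb) + Q̇.
dT/dt = (T_ss − T)/τ with T_ss = T_amb + Q̇/UA = 17.7 + 105/1.64 = 81.724 °C, τ = M c_p/UA = 362·4.20/1.64 = 927.07 s.
T approaches T_ss exponentially: T(t) = T_ss + (T₀ − T_ss) e^(−t/τ).
T(2230) = 81.724 + (-46.724)·0.090228 = 77.509 °C.

77.5 °C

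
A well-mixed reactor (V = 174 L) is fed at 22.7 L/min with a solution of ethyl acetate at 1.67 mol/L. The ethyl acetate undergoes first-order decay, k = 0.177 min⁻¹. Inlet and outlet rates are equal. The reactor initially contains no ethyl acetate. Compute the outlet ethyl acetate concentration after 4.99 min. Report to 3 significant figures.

0.556 mol/L

Accumulation = in − out − consumed: V dC/dt = Q C_in − Q C − k V C.
This is linear with rate a = Q/V + k = 0.30746 min⁻¹.
C_ss = Q C_in/(Q + kV) = 0.70861 mol/L; C(t) = C_ss + (C₀ − C_ss) e^(−a t).
C(4.99) = 0.70861 + (-0.70861)·e^(−0.30746·4.99) = 0.70861 + (-0.70861)·0.21562 = 0.55581 mol/L.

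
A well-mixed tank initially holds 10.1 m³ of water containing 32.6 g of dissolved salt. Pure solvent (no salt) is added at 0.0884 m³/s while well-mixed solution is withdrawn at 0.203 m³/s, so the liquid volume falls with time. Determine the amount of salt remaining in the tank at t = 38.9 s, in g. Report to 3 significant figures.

Let m(t) be the amount of salt. Volume: V(t) = V₀ + (Q_in − Q_out) t = 10.1 − 0.11460 t; V(38.9) = 5.6421 m³.
No salt enters, so dm/dt = −Q_out · (m/V).
dm/m = −Q_out dt/(V₀ − 0.11460 t); integrating gives ln(m/m₀) = −(Q_out/(Q_in−Q_out)) ln(V/V₀).
m = m₀ (V₀/V)^(Q_out/(Q_in−Q_out)) = 32.6 × (10.1/5.6421)^(-1.7714) = 11.622 g.

11.6 g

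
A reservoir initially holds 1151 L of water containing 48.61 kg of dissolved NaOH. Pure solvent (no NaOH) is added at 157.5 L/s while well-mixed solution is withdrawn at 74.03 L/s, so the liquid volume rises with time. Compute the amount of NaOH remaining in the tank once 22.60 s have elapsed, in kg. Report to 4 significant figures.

20.56 kg

Let m(t) be the amount of NaOH. Volume: V(t) = V₀ + (Q_in − Q_out) t = 1151 + 83.4700 t; V(22.60) = 3037.42 L.
No NaOH enters, so dm/dt = −Q_out · (m/V).
dm/m = −Q_out dt/(V₀ + 83.4700 t); integrating gives ln(m/m₀) = −(Q_out/(Q_in−Q_out)) ln(V/V₀).
m = m₀ (V₀/V)^(Q_out/(Q_in−Q_out)) = 48.61 × (1151/3037.42)^(0.886905) = 20.5569 kg.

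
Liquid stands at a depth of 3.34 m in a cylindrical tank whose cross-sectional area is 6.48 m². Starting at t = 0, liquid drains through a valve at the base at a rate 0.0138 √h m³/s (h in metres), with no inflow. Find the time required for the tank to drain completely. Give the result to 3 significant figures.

1720 s

With no inflow, A dh/dt = −0.0138 √h.
Separate and integrate: 2(√h − √h₀) = −(0.0138/A) t.
Set h = 0: 2√h₀ = (0.0138/A) t_empty ⇒ t_empty = 2A√h₀/0.0138.
t_empty = 2·6.48·√3.34/0.0138 = 12.960·1.8276/0.0138 = 1716.3 s.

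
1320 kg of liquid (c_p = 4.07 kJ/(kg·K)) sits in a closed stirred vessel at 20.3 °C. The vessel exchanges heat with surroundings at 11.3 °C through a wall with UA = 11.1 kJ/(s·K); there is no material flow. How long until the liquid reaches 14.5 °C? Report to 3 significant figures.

M c_p dT/dt = −UA(T − T_amb).
τ = M c_p/UA = 484.00 s; T_ss = T_amb = 11.300 °C.
T(t) = T_ss + (T₀ − T_ss)e^(−t/τ); set T = 14.5:
t = −τ ln[(T − T_ss)/(T₀ − T_ss)] = −484.00 · ln(0.35556) = 500.49 s.

500 s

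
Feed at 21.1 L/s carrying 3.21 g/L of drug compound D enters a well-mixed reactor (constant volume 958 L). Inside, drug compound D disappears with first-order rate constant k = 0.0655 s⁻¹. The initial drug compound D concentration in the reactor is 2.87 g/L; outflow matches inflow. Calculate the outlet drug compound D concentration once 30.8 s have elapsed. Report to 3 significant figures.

Accumulation = in − out − consumed: V dC/dt = Q C_in − Q C − k V C.
This is linear with rate a = Q/V + k = 0.087525 s⁻¹.
C_ss = Q C_in/(Q + kV) = 0.80777 g/L; C(t) = C_ss + (C₀ − C_ss) e^(−a t).
C(30.8) = 0.80777 + (2.0622)·e^(−0.087525·30.8) = 0.80777 + (2.0622)·0.067490 = 0.94695 g/L.

0.947 g/L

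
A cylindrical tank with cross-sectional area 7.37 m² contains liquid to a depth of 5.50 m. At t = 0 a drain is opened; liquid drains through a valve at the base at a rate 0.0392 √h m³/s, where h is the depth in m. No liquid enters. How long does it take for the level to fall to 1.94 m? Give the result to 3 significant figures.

358 s

Unsteady balance on liquid volume: A dh/dt = −0.0392 √h.
∫ h^(−1/2) dh = −(0.0392/A) ∫ dt, giving 2√h = 2√h₀ − (0.0392/A) t.
t = 2A(√h₀ − √h)/0.0392 = 2·7.37·(√5.50 − √1.94)/0.0392
  = 14.740 × (2.3452 − 1.3928) / 0.0392 = 358.11 s.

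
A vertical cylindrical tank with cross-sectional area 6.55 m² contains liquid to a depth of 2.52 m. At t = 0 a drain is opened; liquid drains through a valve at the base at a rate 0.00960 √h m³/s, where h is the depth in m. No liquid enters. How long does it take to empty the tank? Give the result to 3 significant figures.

A dh/dt = −Q_out = −0.00960 √h.
Separate and integrate: 2(√h − √h₀) = −(0.00960/A) t.
Tank is empty when √h = 0: t_empty = 2A√h₀/0.00960.
t_empty = 2·6.55·√2.52/0.00960 = 13.100·1.5875/0.00960 = 2166.2 s.

2170 s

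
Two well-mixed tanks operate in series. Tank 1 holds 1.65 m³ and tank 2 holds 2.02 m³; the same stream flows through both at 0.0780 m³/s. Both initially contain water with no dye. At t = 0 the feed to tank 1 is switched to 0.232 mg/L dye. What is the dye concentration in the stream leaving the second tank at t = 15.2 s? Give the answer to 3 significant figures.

Each tank obeys Vᵢ dCᵢ/dt = Q(Cᵢ₋₁ − Cᵢ), so τᵢ = Vᵢ/Q.
τ₁ = 1.65/0.0780 = 21.154 s; τ₂ = 2.02/0.0780 = 25.897 s.
Tank 1: C₁ = C_in(1 − e^(−t/τ₁)). Tank 2 (τ₁ ≠ τ₂): C₂ = C_in[1 − (τ₁ e^(−t/τ₁) − τ₂ e^(−t/τ₂))/(τ₁ − τ₂)].
At t = 15.2: e^(−t/τ₁) = 0.48746, e^(−t/τ₂) = 0.55603.
C₂ = 0.232·[1 − (21.154·0.48746 − 25.897·0.55603)/(-4.7436)] = 0.232·0.13818 = 0.032058 mg/L.

0.0321 mg/L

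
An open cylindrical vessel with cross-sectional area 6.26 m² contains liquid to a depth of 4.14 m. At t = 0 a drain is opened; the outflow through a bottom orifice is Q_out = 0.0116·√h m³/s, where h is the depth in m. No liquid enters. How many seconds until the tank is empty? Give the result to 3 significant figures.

2200 s

With no inflow, A dh/dt = −0.0116 √h.
Separate and integrate: 2(√h − √h₀) = −(0.0116/A) t.
Set h = 0: 2√h₀ = (0.0116/A) t_empty ⇒ t_empty = 2A√h₀/0.0116.
t_empty = 2·6.26·√4.14/0.0116 = 12.520·2.0347/0.0116 = 2196.1 s.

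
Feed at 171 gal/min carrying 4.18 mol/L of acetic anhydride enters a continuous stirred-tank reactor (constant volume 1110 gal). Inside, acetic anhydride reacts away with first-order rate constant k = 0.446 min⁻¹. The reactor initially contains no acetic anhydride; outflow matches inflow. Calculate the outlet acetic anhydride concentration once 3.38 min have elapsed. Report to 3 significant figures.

0.932 mol/L

V dC/dt = Q(C_in − C) − k V C.
This is linear with rate a = Q/V + k = 0.60005 min⁻¹.
C_ss = Q C_in/(Q + kV) = 1.0731 mol/L; C(t) = C_ss + (C₀ − C_ss) e^(−a t).
C(3.38) = 1.0731 + (-1.0731)·e^(−0.60005·3.38) = 1.0731 + (-1.0731)·0.13157 = 0.93195 mol/L.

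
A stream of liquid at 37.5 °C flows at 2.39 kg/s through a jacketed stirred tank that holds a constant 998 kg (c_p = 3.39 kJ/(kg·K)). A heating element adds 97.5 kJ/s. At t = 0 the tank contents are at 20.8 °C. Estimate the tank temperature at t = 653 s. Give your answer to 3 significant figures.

43.5 °C

M c_p dT/dt = ṁ c_p (T_in − T) + Q̇.
τ = M/ṁ = 417.57 s; T_ss = T_in + Q̇/(ṁ c_p) = 37.5 + 97.5/(2.39·3.39) = 49.534 °C.
Solution: T(t) = T_ss + (T₀ − T_ss) e^(−t/τ).
T(653) = 49.534 + (-28.734)·e^(−653/417.57) = 49.534 + (-28.734)·0.20934 = 43.519 °C.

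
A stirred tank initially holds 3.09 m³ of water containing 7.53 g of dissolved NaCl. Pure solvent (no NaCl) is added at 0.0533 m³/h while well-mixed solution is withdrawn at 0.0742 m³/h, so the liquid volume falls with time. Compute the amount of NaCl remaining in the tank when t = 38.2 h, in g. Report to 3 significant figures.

2.61 g

Total volume: dV/dt = Q_in − Q_out = -0.020900 m³/h, so V(t) = 3.09 − 0.020900 t and V(38.2) = 2.2916 m³.
No NaCl enters, so dm/dt = −Q_out · (m/V).
Separate: dm/m = −Q_out dt/V(t) ⇒ ln(m/m₀) = −(Q_out/(Q_in−Q_out)) ln(V/V₀).
m = m₀ (V₀/V)^(Q_out/(Q_in−Q_out)) = 7.53 × (3.09/2.2916)^(-3.5502) = 2.6057 g.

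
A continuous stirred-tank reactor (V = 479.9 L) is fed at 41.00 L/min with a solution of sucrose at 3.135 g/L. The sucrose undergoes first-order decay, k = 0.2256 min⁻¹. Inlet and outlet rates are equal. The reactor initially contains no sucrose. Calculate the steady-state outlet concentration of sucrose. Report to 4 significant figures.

0.8611 g/L

Species balance: V dC/dt = Q C_in − Q C − k V C.
Steady state (dC/dt = 0): C_ss = Q C_in/(Q + kV) = C_in/(1 + kV/Q).
C_ss = 41.00·3.135/(41.00 + 0.2256·479.9) = 128.535/149.265 = 0.861117 g/L.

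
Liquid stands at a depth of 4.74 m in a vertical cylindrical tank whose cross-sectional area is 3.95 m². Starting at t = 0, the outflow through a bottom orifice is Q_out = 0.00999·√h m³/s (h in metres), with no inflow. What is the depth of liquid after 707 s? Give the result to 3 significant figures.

Unsteady balance on liquid volume: A dh/dt = −0.00999 √h.
∫ h^(−1/2) dh = −(0.00999/A) ∫ dt, giving 2√h = 2√h₀ − (0.00999/A) t.
√h = √4.74 − 0.00999·707/(2·3.95) = 2.1772 − 0.89404 = 1.2831.
h = 1.2831² = 1.6464 m.

1.65 m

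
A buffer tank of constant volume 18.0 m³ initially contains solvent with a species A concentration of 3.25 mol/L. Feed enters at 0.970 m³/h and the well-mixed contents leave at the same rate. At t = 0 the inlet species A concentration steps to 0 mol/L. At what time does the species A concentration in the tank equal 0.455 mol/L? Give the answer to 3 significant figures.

36.5 h

Species balance on the tank: V dC/dt = Q(C_in − C), so τ = V/Q = 18.557 h.
C(t) = C_in + (C₀ − C_in) e^(−t/τ). Set C = 0.455 and solve for t:
e^(−t/τ) = (C − C_in)/(C₀ − C_in) = (0.455 − 0)/(3.25 − 0) = 0.14000
t = −τ ln(…) = 18.557 × 1.9661 = 36.485 h.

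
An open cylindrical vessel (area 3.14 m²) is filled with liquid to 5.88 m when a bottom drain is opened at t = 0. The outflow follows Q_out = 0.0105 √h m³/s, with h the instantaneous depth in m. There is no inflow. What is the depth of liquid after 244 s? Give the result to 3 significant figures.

4.07 m

Volume balance on the tank: A dh/dt = −0.0105 √h.
Separate and integrate: 2(√h − √h₀) = −(0.0105/A) t.
√h = √5.88 − 0.0105·244/(2·3.14) = 2.4249 − 0.40796 = 2.0169.
h = 2.0169² = 4.0679 m.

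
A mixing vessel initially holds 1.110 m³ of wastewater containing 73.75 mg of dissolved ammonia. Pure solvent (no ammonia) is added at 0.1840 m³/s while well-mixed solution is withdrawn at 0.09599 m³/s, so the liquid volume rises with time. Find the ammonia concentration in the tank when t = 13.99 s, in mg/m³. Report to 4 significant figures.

Total volume: dV/dt = Q_in − Q_out = 0.0880100 m³/s, so V(t) = 1.110 + 0.0880100 t and V(13.99) = 2.34126 m³.
Species balance (pure solvent in): dm/dt = −Q_out · m/V(t).
Separate: dm/m = −Q_out dt/V(t) ⇒ ln(m/m₀) = −(Q_out/(Q_in−Q_out)) ln(V/V₀).
m = m₀ (V₀/V)^(Q_out/(Q_in−Q_out)) = 73.75 × (1.110/2.34126)^(1.09067) = 32.6773 mg.
C = m/V = 32.6773/2.34126 = 13.9571 mg/m³.

13.96 mg/m³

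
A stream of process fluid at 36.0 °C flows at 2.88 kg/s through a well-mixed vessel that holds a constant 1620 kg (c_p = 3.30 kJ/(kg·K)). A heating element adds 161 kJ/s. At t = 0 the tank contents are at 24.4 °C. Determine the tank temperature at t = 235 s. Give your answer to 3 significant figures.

Unsteady energy balance on the tank contents: M c_p dT/dt = ṁ c_p (T_in − T) + 161.
Rearrange: dT/dt = (T_ss − T)/τ with τ = M/ṁ = 562.50 s and T_ss = T_in + Q̇/(ṁ c_p) = 52.940 °C.
Solution: T(t) = T_ss + (T₀ − T_ss) e^(−t/τ).
T(235) = 52.940 + (-28.540)·e^(−235/562.50) = 52.940 + (-28.540)·0.65851 = 34.146 °C.

34.1 °C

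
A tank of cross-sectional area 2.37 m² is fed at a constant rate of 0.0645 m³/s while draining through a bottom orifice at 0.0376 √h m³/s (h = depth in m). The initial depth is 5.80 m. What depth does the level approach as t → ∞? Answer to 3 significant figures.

2.94 m

A dh/dt = Q_in − 0.0376 √h. Steady state requires inflow = outflow:
Q_in = 0.0376 √h_ss ⇒ √h_ss = 0.0645/0.0376 = 1.7154.
h_ss = 1.7154² = 2.9427 m. (Since h₀ = 5.80 m > h_ss, the level will fall toward this value.)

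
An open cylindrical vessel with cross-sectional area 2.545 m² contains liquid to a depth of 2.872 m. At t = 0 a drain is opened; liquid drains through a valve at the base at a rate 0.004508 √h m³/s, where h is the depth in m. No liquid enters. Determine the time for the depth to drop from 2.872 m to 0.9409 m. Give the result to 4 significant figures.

818.3 s

A dh/dt = −Q_out = −0.004508 √h.
This is separable: 2 d(√h)/dt = −0.004508/A, so √h = √h₀ − (0.004508/(2A)) t.
t = 2A(√h₀ − √h)/0.004508 = 2·2.545·(√2.872 − √0.9409)/0.004508
  = 5.09000 × (1.69470 − 0.970000) / 0.004508 = 818.259 s.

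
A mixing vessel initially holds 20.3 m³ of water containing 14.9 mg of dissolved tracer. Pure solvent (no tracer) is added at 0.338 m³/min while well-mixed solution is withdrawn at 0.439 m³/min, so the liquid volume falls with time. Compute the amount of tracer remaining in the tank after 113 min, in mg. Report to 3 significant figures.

0.411 mg

Total volume: dV/dt = Q_in − Q_out = -0.10100 m³/min, so V(t) = 20.3 − 0.10100 t and V(113) = 8.8870 m³.
No tracer enters, so dm/dt = −Q_out · (m/V).
dm/m = −Q_out dt/(V₀ − 0.10100 t); integrating gives ln(m/m₀) = −(Q_out/(Q_in−Q_out)) ln(V/V₀).
m = m₀ (V₀/V)^(Q_out/(Q_in−Q_out)) = 14.9 × (20.3/8.8870)^(-4.3465) = 0.41106 mg.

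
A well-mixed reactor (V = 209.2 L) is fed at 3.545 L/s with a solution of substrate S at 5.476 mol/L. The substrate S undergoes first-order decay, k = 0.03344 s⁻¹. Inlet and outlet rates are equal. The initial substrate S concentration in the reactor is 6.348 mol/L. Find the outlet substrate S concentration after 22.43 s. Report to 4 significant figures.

3.297 mol/L

Accumulation = in − out − consumed: V dC/dt = Q C_in − Q C − k V C.
This is linear with rate a = Q/V + k = 0.0503855 s⁻¹.
C_ss = Q C_in/(Q + kV) = 1.84167 mol/L; C(t) = C_ss + (C₀ − C_ss) e^(−a t).
C(22.43) = 1.84167 + (4.50633)·e^(−0.0503855·22.43) = 1.84167 + (4.50633)·0.322986 = 3.29715 mol/L.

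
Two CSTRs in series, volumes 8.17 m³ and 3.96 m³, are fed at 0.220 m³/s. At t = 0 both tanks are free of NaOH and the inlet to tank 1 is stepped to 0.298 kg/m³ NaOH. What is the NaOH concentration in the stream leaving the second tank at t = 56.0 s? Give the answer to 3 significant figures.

0.182 kg/m³

Each tank obeys Vᵢ dCᵢ/dt = Q(Cᵢ₋₁ − Cᵢ), so τᵢ = Vᵢ/Q.
τ₁ = 8.17/0.220 = 37.136 s; τ₂ = 3.96/0.220 = 18.000 s.
Tank 1: C₁ = C_in(1 − e^(−t/τ₁)). Tank 2 (τ₁ ≠ τ₂): C₂ = C_in[1 − (τ₁ e^(−t/τ₁) − τ₂ e^(−t/τ₂))/(τ₁ − τ₂)].
At t = 56.0: e^(−t/τ₁) = 0.22136, e^(−t/τ₂) = 0.044551.
C₂ = 0.298·[1 − (37.136·0.22136 − 18.000·0.044551)/(19.136)] = 0.298·0.61233 = 0.18247 kg/m³.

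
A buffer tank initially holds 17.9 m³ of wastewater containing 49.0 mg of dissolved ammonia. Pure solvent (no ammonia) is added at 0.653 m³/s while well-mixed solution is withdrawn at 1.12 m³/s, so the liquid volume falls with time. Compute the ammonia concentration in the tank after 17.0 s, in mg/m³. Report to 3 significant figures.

1.21 mg/m³

Let m(t) be the amount of ammonia. Volume: V(t) = V₀ + (Q_in − Q_out) t = 17.9 − 0.46700 t; V(17.0) = 9.9610 m³.
Species balance (pure solvent in): dm/dt = −Q_out · m/V(t).
dm/m = −Q_out dt/(V₀ − 0.46700 t); integrating gives ln(m/m₀) = −(Q_out/(Q_in−Q_out)) ln(V/V₀).
m = m₀ (V₀/V)^(Q_out/(Q_in−Q_out)) = 49.0 × (17.9/9.9610)^(-2.3983) = 12.015 mg.
C = m/V = 12.015/9.9610 = 1.2062 mg/m³.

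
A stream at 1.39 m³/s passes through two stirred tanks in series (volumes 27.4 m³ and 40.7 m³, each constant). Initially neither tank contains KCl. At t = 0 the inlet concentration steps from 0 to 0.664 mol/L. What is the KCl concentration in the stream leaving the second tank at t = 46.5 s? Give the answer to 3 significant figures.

0.378 mol/L

Each tank obeys Vᵢ dCᵢ/dt = Q(Cᵢ₋₁ − Cᵢ), so τᵢ = Vᵢ/Q.
τ₁ = 27.4/1.39 = 19.712 s; τ₂ = 40.7/1.39 = 29.281 s.
Tank 1: C₁ = C_in(1 − e^(−t/τ₁)). Tank 2 (τ₁ ≠ τ₂): C₂ = C_in[1 − (τ₁ e^(−t/τ₁) − τ₂ e^(−t/τ₂))/(τ₁ − τ₂)].
At t = 46.5: e^(−t/τ₁) = 0.094520, e^(−t/τ₂) = 0.20432.
C₂ = 0.664·[1 − (19.712·0.094520 − 29.281·0.20432)/(-9.5683)] = 0.664·0.56949 = 0.37814 mol/L.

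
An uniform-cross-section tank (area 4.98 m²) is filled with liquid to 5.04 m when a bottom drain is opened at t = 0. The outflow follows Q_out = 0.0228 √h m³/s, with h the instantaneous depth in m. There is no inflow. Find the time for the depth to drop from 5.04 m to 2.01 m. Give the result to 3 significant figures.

361 s

A dh/dt = −Q_out = −0.0228 √h.
∫ h^(−1/2) dh = −(0.0228/A) ∫ dt, giving 2√h = 2√h₀ − (0.0228/A) t.
t = 2A(√h₀ − √h)/0.0228 = 2·4.98·(√5.04 − √2.01)/0.0228
  = 9.9600 × (2.2450 − 1.4177) / 0.0228 = 361.38 s.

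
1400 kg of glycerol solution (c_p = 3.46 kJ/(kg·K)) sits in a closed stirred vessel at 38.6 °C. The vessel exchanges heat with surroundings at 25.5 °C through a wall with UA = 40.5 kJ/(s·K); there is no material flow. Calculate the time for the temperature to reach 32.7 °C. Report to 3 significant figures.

Lumped-capacitance energy balance: M c_p dT/dt = UA(T_amb − T).
τ = M c_p/UA = 119.60 s; T_ss = T_amb = 25.500 °C.
T(t) = T_ss + (T₀ − T_ss)e^(−t/τ); set T = 32.7:
t = −τ ln[(T − T_ss)/(T₀ − T_ss)] = −119.60 · ln(0.54962) = 71.587 s.

71.6 s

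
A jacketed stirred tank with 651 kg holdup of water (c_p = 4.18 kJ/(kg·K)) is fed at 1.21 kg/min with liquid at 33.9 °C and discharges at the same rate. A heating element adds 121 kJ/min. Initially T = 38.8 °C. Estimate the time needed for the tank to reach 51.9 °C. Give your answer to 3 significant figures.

628 min

M c_p dT/dt = ṁ c_p (T_in − T) + Q̇.
τ = M/ṁ = 538.02 min; T_ss = T_in + Q̇/(ṁ c_p) = 57.823 °C.
T(t) = T_ss + (T₀ − T_ss) e^(−t/τ). Set T = 51.9:
e^(−t/τ) = (51.9 − 57.823)/(38.8 − 57.823) = 0.31138
t = −538.02 · ln(0.31138) = 627.73 min.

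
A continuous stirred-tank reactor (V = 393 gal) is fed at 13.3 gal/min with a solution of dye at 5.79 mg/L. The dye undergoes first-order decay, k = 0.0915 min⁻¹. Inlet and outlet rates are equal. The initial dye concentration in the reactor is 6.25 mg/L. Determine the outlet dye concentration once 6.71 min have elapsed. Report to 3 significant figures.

3.58 mg/L

V dC/dt = Q(C_in − C) − k V C.
This is linear with rate a = Q/V + k = 0.12534 min⁻¹.
C_ss = Q C_in/(Q + kV) = 1.5633 mg/L; C(t) = C_ss + (C₀ − C_ss) e^(−a t).
C(6.71) = 1.5633 + (4.6867)·e^(−0.12534·6.71) = 1.5633 + (4.6867)·0.43126 = 3.5845 mg/L.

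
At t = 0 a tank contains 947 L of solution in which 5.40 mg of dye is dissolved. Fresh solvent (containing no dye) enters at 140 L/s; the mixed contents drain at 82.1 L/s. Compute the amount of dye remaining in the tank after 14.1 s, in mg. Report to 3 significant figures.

Total volume: dV/dt = Q_in − Q_out = 57.900 L/s, so V(t) = 947 + 57.900 t and V(14.1) = 1763.4 L.
No dye enters, so dm/dt = −Q_out · (m/V).
dm/m = −Q_out dt/(V₀ + 57.900 t); integrating gives ln(m/m₀) = −(Q_out/(Q_in−Q_out)) ln(V/V₀).
m = m₀ (V₀/V)^(Q_out/(Q_in−Q_out)) = 5.40 × (947/1763.4)^(1.4180) = 2.2364 mg.

2.24 mg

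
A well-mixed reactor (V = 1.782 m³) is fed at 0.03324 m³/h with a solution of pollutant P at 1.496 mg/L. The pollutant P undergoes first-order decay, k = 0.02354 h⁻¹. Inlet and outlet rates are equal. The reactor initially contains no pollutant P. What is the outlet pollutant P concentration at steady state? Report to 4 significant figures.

0.6614 mg/L

Accumulation = in − out − consumed: V dC/dt = Q C_in − Q C − k V C.
At steady state: 0 = Q C_in − (Q + kV) C_ss, so C_ss = Q C_in/(Q + kV).
C_ss = 0.03324·1.496/(0.03324 + 0.02354·1.782) = 0.0497270/0.0751883 = 0.661367 mg/L.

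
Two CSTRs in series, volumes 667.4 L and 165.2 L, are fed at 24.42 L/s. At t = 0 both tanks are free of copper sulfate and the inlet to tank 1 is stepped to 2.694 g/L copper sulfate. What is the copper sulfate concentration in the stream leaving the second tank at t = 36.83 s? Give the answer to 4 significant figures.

Each tank obeys Vᵢ dCᵢ/dt = Q(Cᵢ₋₁ − Cᵢ), so τᵢ = Vᵢ/Q.
τ₁ = 667.4/24.42 = 27.3301 s; τ₂ = 165.2/24.42 = 6.76495 s.
Solving the cascade with C₁(0)=C₂(0)=0 gives C₂(t) = C_in[1 − (τ₁ e^(−t/τ₁) − τ₂ e^(−t/τ₂))/(τ₁ − τ₂)].
At t = 36.83: e^(−t/τ₁) = 0.259863, e^(−t/τ₂) = 0.00432112.
C₂ = 2.694·[1 − (27.3301·0.259863 − 6.76495·0.00432112)/(20.5651)] = 2.694·0.656076 = 1.76747 g/L.

1.767 g/L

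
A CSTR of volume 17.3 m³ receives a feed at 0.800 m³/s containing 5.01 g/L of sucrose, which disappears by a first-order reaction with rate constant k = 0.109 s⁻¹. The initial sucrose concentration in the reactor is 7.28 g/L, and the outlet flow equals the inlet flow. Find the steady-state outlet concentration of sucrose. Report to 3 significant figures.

V dC/dt = Q(C_in − C) − k V C.
Steady state (dC/dt = 0): C_ss = Q C_in/(Q + kV) = C_in/(1 + kV/Q).
C_ss = 0.800·5.01/(0.800 + 0.109·17.3) = 4.0080/2.6857 = 1.4923 g/L.

1.49 g/L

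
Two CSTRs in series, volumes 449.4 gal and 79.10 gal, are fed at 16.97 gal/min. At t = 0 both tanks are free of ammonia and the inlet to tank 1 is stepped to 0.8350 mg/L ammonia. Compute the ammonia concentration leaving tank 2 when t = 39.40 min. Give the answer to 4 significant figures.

0.6062 mg/L

Time constants: τᵢ = Vᵢ/Q for each well-mixed tank.
τ₁ = 449.4/16.97 = 26.4820 min; τ₂ = 79.10/16.97 = 4.66117 min.
Solving the cascade with C₁(0)=C₂(0)=0 gives C₂(t) = C_in[1 − (τ₁ e^(−t/τ₁) − τ₂ e^(−t/τ₂))/(τ₁ − τ₂)].
At t = 39.40: e^(−t/τ₁) = 0.225869, e^(−t/τ₂) = 0.000213298.
C₂ = 0.8350·[1 − (26.4820·0.225869 − 4.66117·0.000213298)/(21.8209)] = 0.8350·0.725929 = 0.606151 mg/L.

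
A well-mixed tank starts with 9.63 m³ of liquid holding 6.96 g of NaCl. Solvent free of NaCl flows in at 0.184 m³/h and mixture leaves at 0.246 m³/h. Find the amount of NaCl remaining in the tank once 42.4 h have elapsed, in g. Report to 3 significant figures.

Let m(t) be the amount of NaCl. Volume: V(t) = V₀ + (Q_in − Q_out) t = 9.63 − 0.062000 t; V(42.4) = 7.0012 m³.
No NaCl enters, so dm/dt = −Q_out · (m/V).
Separate: dm/m = −Q_out dt/V(t) ⇒ ln(m/m₀) = −(Q_out/(Q_in−Q_out)) ln(V/V₀).
m = m₀ (V₀/V)^(Q_out/(Q_in−Q_out)) = 6.96 × (9.63/7.0012)^(-3.9677) = 1.9645 g.

1.96 g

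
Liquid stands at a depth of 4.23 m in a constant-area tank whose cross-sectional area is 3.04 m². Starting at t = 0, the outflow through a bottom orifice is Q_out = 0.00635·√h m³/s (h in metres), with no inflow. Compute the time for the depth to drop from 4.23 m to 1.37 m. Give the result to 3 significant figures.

Mass balance (ρ constant): A dh/dt = −0.00635 √h.
∫ h^(−1/2) dh = −(0.00635/A) ∫ dt, giving 2√h = 2√h₀ − (0.00635/A) t.
t = 2A(√h₀ − √h)/0.00635 = 2·3.04·(√4.23 − √1.37)/0.00635
  = 6.0800 × (2.0567 − 1.1705) / 0.00635 = 848.54 s.

849 s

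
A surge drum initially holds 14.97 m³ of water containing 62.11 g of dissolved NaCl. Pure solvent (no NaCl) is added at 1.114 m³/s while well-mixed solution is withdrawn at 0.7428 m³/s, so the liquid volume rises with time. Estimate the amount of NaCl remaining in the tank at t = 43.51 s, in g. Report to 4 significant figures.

14.36 g

Total volume: dV/dt = Q_in − Q_out = 0.371200 m³/s, so V(t) = 14.97 + 0.371200 t and V(43.51) = 31.1209 m³.
Solute balance: dm/dt = 0 − Q_out C = −Q_out m/V(t).
dm/m = −Q_out dt/(V₀ + 0.371200 t); integrating gives ln(m/m₀) = −(Q_out/(Q_in−Q_out)) ln(V/V₀).
m = m₀ (V₀/V)^(Q_out/(Q_in−Q_out)) = 62.11 × (14.97/31.1209)^(2.00108) = 14.3601 g.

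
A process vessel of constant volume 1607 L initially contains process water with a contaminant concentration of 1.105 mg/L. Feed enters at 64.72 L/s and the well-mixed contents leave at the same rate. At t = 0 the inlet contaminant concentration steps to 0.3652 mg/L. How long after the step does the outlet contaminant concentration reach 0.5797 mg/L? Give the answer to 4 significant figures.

Species balance: V dC/dt = Q(C_in − C) ⇒ τ = V/Q = 24.8300 s.
C(t) = C_in + (C₀ − C_in) e^(−t/τ). Set C = 0.5797 and solve for t:
e^(−t/τ) = (C − C_in)/(C₀ − C_in) = (0.5797 − 0.3652)/(1.105 − 0.3652) = 0.289943
t = −τ ln(…) = 24.8300 × 1.23807 = 30.7413 s.

30.74 s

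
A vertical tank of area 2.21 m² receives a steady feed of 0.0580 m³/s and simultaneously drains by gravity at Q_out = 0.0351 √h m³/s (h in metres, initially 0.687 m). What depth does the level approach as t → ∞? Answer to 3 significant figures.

Level balance: A dh/dt = 0.0580 − 0.0351 √h. Setting dh/dt = 0:
Q_in = 0.0351 √h_ss ⇒ √h_ss = 0.0580/0.0351 = 1.6524.
h_ss = 1.6524² = 2.7305 m. (Since h₀ = 0.687 m < h_ss, the level will rise toward this value.)

2.73 m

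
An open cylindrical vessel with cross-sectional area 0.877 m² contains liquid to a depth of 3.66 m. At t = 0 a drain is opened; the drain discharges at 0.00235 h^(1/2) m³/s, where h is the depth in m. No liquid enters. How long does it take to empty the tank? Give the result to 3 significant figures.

A dh/dt = −Q_out = −0.00235 √h.
This is separable: 2 d(√h)/dt = −0.00235/A, so √h = √h₀ − (0.00235/(2A)) t.
Tank is empty when √h = 0: t_empty = 2A√h₀/0.00235.
t_empty = 2·0.877·√3.66/0.00235 = 1.7540·1.9131/0.00235 = 1427.9 s.

1430 s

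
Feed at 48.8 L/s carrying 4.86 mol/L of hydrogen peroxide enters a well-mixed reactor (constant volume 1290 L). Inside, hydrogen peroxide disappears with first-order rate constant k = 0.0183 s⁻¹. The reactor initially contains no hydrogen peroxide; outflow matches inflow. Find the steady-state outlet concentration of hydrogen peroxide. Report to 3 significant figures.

Species balance: V dC/dt = Q C_in − Q C − k V C.
Steady state (dC/dt = 0): C_ss = Q C_in/(Q + kV) = C_in/(1 + kV/Q).
C_ss = 48.8·4.86/(48.8 + 0.0183·1290) = 237.17/72.407 = 3.2755 mol/L.

3.28 mol/L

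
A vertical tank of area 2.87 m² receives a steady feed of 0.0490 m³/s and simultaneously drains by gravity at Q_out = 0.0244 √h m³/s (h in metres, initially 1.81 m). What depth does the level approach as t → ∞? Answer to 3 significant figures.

A dh/dt = Q_in − 0.0244 √h. Steady state requires inflow = outflow:
Q_in = 0.0244 √h_ss ⇒ √h_ss = 0.0490/0.0244 = 2.0082.
h_ss = 2.0082² = 4.0329 m. (Since h₀ = 1.81 m < h_ss, the level will rise toward this value.)

4.03 m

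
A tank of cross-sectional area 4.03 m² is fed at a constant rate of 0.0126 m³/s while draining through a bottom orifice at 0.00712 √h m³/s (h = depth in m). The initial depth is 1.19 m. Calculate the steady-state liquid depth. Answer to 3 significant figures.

3.13 m

Volume balance on the tank: A dh/dt = Q_in − 0.00712 √h. At steady state dh/dt = 0:
Q_in = 0.00712 √h_ss ⇒ √h_ss = 0.0126/0.00712 = 1.7697.
h_ss = 1.7697² = 3.1317 m. (Since h₀ = 1.19 m < h_ss, the level will rise toward this value.)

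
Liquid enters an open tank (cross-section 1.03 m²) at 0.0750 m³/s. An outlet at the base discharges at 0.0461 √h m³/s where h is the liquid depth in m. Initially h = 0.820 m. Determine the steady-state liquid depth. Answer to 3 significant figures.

2.65 m

A dh/dt = Q_in − 0.0461 √h. Steady state requires inflow = outflow:
Q_in = 0.0461 √h_ss ⇒ √h_ss = 0.0750/0.0461 = 1.6269.
h_ss = 1.6269² = 2.6468 m. (Since h₀ = 0.820 m < h_ss, the level will rise toward this value.)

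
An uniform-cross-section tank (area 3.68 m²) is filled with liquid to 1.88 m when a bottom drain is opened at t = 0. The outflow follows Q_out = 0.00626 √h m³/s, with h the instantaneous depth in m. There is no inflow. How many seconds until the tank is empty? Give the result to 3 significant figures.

1610 s

With no inflow, A dh/dt = −0.00626 √h.
∫ h^(−1/2) dh = −(0.00626/A) ∫ dt, giving 2√h = 2√h₀ − (0.00626/A) t.
Tank is empty when √h = 0: t_empty = 2A√h₀/0.00626.
t_empty = 2·3.68·√1.88/0.00626 = 7.3600·1.3711/0.00626 = 1612.1 s.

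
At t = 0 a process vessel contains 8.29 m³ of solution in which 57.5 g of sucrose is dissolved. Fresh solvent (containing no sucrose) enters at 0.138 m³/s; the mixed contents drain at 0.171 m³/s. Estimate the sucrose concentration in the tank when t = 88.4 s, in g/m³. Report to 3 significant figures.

1.13 g/m³

Let m(t) be the amount of sucrose. Volume: V(t) = V₀ + (Q_in − Q_out) t = 8.29 − 0.033000 t; V(88.4) = 5.3728 m³.
Species balance (pure solvent in): dm/dt = −Q_out · m/V(t).
dm/m = −Q_out dt/(V₀ − 0.033000 t); integrating gives ln(m/m₀) = −(Q_out/(Q_in−Q_out)) ln(V/V₀).
m = m₀ (V₀/V)^(Q_out/(Q_in−Q_out)) = 57.5 × (8.29/5.3728)^(-5.1818) = 6.0765 g.
C = m/V = 6.0765/5.3728 = 1.1310 g/m³.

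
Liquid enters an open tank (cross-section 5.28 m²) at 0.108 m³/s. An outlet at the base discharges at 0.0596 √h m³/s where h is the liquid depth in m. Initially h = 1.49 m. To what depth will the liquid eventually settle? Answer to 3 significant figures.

Mass balance (ρ constant): A dh/dt = Q_in − 0.0596 √h. At steady state dh/dt = 0:
Q_in = 0.0596 √h_ss ⇒ √h_ss = 0.108/0.0596 = 1.8121.
h_ss = 1.8121² = 3.2836 m. (Since h₀ = 1.49 m < h_ss, the level will rise toward this value.)

3.28 m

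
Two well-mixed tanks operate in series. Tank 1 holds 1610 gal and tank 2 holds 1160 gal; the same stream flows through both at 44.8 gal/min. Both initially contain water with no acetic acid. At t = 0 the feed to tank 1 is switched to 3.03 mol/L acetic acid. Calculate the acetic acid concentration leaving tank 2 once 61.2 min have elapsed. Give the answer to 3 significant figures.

Species balance on tank i: dCᵢ/dt = (Cᵢ₋₁ − Cᵢ)/τᵢ with τᵢ = Vᵢ/Q.
τ₁ = 1610/44.8 = 35.938 min; τ₂ = 1160/44.8 = 25.893 min.
Tank 1: C₁ = C_in(1 − e^(−t/τ₁)). Tank 2 (τ₁ ≠ τ₂): C₂ = C_in[1 − (τ₁ e^(−t/τ₁) − τ₂ e^(−t/τ₂))/(τ₁ − τ₂)].
At t = 61.2: e^(−t/τ₁) = 0.18214, e^(−t/τ₂) = 0.094082.
C₂ = 3.03·[1 − (35.938·0.18214 − 25.893·0.094082)/(10.045)] = 3.03·0.59085 = 1.7903 mol/L.

1.79 mol/L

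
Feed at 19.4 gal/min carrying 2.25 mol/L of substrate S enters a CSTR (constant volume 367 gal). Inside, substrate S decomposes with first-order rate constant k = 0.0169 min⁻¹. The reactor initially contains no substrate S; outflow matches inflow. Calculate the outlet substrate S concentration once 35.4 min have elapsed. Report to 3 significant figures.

1.56 mol/L

Species balance: V dC/dt = Q C_in − Q C − k V C.
This is linear with rate a = Q/V + k = 0.069761 min⁻¹.
C_ss = Q C_in/(Q + kV) = 1.7049 mol/L; C(t) = C_ss + (C₀ − C_ss) e^(−a t).
C(35.4) = 1.7049 + (-1.7049)·e^(−0.069761·35.4) = 1.7049 + (-1.7049)·0.084624 = 1.5606 mol/L.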